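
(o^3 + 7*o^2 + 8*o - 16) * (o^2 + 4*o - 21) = o^5 + 11*o^4 + 15*o^3 - 131*o^2 - 232*o + 336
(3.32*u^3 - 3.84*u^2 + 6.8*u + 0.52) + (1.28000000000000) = 3.32*u^3 - 3.84*u^2 + 6.8*u + 1.8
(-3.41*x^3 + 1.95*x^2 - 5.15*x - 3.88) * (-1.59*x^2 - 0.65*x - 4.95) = 5.4219*x^5 - 0.884*x^4 + 23.8005*x^3 - 0.1358*x^2 + 28.0145*x + 19.206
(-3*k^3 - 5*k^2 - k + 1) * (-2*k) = 6*k^4 + 10*k^3 + 2*k^2 - 2*k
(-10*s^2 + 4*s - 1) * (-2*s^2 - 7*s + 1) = 20*s^4 + 62*s^3 - 36*s^2 + 11*s - 1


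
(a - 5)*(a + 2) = a^2 - 3*a - 10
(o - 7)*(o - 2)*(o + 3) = o^3 - 6*o^2 - 13*o + 42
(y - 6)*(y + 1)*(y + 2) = y^3 - 3*y^2 - 16*y - 12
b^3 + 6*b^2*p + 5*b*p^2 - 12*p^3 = (b - p)*(b + 3*p)*(b + 4*p)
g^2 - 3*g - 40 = (g - 8)*(g + 5)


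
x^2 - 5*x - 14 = (x - 7)*(x + 2)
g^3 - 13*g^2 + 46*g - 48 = (g - 8)*(g - 3)*(g - 2)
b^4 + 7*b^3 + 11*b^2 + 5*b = b*(b + 1)^2*(b + 5)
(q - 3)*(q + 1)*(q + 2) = q^3 - 7*q - 6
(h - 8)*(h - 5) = h^2 - 13*h + 40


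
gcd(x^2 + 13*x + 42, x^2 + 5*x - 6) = x + 6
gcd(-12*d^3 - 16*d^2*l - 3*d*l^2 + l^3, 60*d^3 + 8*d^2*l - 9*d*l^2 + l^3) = 12*d^2 + 4*d*l - l^2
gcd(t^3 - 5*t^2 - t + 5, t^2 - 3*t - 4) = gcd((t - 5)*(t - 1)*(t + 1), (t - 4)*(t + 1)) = t + 1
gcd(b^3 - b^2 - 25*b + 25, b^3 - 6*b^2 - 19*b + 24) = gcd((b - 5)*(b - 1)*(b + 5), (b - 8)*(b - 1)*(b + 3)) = b - 1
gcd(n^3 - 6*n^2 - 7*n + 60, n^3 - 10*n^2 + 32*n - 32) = n - 4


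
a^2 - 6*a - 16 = (a - 8)*(a + 2)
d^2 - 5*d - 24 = (d - 8)*(d + 3)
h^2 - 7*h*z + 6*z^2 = (h - 6*z)*(h - z)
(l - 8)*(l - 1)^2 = l^3 - 10*l^2 + 17*l - 8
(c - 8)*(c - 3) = c^2 - 11*c + 24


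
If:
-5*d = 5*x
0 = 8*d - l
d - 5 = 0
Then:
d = 5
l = 40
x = -5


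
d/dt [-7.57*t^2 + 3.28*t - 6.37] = 3.28 - 15.14*t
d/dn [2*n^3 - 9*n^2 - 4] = 6*n*(n - 3)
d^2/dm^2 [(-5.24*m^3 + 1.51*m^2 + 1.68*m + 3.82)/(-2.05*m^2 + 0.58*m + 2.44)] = (2.8421709430404e-14*m^4 + 38.2352520000001*m^3 - 97.145532*m^2 + 164.012904*m - 54.010176)/(8.615125*m^6 - 7.31235*m^5 - 28.69344*m^4 + 17.211848*m^3 + 34.152192*m^2 - 10.359264*m - 14.526784)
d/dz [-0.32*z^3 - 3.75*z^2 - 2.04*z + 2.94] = -0.96*z^2 - 7.5*z - 2.04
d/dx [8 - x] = -1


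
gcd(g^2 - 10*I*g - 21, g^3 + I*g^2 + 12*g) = g - 3*I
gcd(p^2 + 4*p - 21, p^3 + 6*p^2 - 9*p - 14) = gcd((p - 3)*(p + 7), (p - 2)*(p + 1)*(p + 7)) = p + 7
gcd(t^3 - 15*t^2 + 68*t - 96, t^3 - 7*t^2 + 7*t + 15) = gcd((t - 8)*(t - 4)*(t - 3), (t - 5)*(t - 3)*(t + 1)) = t - 3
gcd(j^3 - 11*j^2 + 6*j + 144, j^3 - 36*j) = j - 6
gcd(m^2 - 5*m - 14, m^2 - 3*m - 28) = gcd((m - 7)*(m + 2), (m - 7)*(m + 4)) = m - 7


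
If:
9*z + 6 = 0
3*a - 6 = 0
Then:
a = 2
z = -2/3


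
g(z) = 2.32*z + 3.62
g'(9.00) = 2.32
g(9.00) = 24.50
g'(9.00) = 2.32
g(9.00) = 24.50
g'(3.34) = 2.32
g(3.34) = 11.37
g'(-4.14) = 2.32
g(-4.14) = -5.98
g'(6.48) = 2.32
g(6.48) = 18.65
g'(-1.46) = 2.32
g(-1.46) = 0.23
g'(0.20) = 2.32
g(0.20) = 4.08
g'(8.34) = 2.32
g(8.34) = 22.97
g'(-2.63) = 2.32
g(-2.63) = -2.48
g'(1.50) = 2.32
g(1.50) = 7.10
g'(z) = 2.32000000000000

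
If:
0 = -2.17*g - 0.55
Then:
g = -0.25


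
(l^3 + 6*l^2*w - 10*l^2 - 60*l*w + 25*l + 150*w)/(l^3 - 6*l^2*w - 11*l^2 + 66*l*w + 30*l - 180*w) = (-l^2 - 6*l*w + 5*l + 30*w)/(-l^2 + 6*l*w + 6*l - 36*w)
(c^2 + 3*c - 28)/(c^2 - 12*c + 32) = (c + 7)/(c - 8)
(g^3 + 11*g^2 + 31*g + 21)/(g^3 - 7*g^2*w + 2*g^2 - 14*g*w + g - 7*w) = (-g^2 - 10*g - 21)/(-g^2 + 7*g*w - g + 7*w)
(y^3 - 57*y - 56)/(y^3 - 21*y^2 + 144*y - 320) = (y^2 + 8*y + 7)/(y^2 - 13*y + 40)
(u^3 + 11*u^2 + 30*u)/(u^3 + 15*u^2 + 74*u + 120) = u/(u + 4)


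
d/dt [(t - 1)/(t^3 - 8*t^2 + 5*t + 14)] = (t^3 - 8*t^2 + 5*t - (t - 1)*(3*t^2 - 16*t + 5) + 14)/(t^3 - 8*t^2 + 5*t + 14)^2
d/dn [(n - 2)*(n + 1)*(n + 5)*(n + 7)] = 4*n^3 + 33*n^2 + 42*n - 59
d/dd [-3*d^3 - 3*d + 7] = -9*d^2 - 3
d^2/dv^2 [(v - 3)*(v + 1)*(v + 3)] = 6*v + 2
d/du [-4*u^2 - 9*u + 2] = -8*u - 9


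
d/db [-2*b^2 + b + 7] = 1 - 4*b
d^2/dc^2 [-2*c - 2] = 0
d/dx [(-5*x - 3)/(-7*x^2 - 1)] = (-35*x^2 - 42*x + 5)/(49*x^4 + 14*x^2 + 1)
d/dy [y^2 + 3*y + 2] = 2*y + 3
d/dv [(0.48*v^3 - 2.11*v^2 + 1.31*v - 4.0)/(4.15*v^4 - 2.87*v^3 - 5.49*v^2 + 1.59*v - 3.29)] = (-1.992*v^6 + 17.513*v^5 - 25.0004*v^4 + 75.4458*v^3 - 35.3406*v^2 - 30.0362*v + 2.0501)/(17.2225*v^8 - 23.821*v^7 - 37.3301*v^6 + 44.7096*v^5 - 6.2935*v^4 + 1.4264*v^3 + 38.6523*v^2 - 10.4622*v + 10.8241)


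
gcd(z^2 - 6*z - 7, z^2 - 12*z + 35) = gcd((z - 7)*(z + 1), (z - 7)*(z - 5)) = z - 7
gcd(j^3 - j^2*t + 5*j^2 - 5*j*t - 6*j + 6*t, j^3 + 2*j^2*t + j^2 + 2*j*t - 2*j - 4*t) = j - 1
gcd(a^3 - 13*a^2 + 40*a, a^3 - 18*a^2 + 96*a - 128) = a - 8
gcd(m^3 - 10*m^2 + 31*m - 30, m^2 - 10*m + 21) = m - 3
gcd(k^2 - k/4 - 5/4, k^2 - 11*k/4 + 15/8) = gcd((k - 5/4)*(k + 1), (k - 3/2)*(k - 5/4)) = k - 5/4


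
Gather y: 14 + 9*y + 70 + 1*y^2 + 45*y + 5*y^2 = 6*y^2 + 54*y + 84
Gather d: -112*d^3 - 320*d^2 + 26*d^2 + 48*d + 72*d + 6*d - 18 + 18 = -112*d^3 - 294*d^2 + 126*d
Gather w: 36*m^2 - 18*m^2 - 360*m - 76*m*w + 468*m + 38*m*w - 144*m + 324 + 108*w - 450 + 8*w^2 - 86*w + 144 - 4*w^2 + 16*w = 18*m^2 - 36*m + 4*w^2 + w*(38 - 38*m) + 18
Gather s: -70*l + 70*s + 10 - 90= -70*l + 70*s - 80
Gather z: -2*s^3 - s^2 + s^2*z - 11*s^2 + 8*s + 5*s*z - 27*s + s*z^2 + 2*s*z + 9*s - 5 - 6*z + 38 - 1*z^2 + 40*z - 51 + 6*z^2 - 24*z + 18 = -2*s^3 - 12*s^2 - 10*s + z^2*(s + 5) + z*(s^2 + 7*s + 10)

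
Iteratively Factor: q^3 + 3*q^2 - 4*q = (q)*(q^2 + 3*q - 4) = q*(q + 4)*(q - 1)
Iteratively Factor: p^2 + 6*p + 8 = (p + 2)*(p + 4)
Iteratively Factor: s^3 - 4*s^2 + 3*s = (s - 1)*(s^2 - 3*s) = s*(s - 1)*(s - 3)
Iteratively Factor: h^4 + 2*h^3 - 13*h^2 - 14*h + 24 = (h + 2)*(h^3 - 13*h + 12) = (h - 1)*(h + 2)*(h^2 + h - 12) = (h - 1)*(h + 2)*(h + 4)*(h - 3)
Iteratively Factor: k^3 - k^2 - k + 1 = (k - 1)*(k^2 - 1) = (k - 1)^2*(k + 1)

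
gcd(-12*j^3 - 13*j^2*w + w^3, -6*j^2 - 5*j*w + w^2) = j + w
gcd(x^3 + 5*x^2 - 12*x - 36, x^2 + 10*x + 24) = x + 6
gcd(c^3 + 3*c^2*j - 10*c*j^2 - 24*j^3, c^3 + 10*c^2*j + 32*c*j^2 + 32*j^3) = c^2 + 6*c*j + 8*j^2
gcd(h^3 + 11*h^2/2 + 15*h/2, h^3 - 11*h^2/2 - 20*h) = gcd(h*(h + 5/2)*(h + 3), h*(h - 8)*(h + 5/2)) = h^2 + 5*h/2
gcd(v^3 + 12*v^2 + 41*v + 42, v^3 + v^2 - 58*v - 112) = v^2 + 9*v + 14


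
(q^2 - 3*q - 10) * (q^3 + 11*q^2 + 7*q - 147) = q^5 + 8*q^4 - 36*q^3 - 278*q^2 + 371*q + 1470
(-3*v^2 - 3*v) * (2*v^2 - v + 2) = -6*v^4 - 3*v^3 - 3*v^2 - 6*v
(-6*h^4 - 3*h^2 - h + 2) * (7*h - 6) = -42*h^5 + 36*h^4 - 21*h^3 + 11*h^2 + 20*h - 12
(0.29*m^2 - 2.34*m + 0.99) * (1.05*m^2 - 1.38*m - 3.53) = 0.3045*m^4 - 2.8572*m^3 + 3.245*m^2 + 6.894*m - 3.4947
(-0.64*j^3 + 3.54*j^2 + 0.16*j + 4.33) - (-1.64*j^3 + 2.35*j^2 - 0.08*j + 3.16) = 1.0*j^3 + 1.19*j^2 + 0.24*j + 1.17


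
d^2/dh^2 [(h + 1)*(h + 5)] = 2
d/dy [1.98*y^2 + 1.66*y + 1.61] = 3.96*y + 1.66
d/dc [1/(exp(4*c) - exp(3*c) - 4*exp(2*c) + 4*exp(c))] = (-4*exp(3*c) + 3*exp(2*c) + 8*exp(c) - 4)*exp(-c)/(exp(3*c) - exp(2*c) - 4*exp(c) + 4)^2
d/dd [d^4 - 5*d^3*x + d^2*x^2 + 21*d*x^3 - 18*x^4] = 4*d^3 - 15*d^2*x + 2*d*x^2 + 21*x^3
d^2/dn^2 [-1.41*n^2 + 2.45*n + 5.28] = -2.82000000000000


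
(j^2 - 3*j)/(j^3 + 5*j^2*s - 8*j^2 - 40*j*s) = (j - 3)/(j^2 + 5*j*s - 8*j - 40*s)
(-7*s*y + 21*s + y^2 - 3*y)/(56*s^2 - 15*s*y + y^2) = (y - 3)/(-8*s + y)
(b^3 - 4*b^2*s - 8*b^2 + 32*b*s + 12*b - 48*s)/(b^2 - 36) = (b^2 - 4*b*s - 2*b + 8*s)/(b + 6)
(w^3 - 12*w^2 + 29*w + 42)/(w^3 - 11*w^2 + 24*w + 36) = (w - 7)/(w - 6)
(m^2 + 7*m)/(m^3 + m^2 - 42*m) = 1/(m - 6)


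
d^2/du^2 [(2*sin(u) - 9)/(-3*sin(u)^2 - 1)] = 2*(81*sin(u)^5 - 162*sin(u)^4 + 297*sin(u)^2 - 53*sin(u) + 63*sin(3*u)/2 - 9*sin(5*u)/2 - 27)/(3*sin(u)^2 + 1)^3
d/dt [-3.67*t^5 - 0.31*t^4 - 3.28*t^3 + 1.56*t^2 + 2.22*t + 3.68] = -18.35*t^4 - 1.24*t^3 - 9.84*t^2 + 3.12*t + 2.22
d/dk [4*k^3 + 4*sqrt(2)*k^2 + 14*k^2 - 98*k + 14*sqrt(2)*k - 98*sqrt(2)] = 12*k^2 + 8*sqrt(2)*k + 28*k - 98 + 14*sqrt(2)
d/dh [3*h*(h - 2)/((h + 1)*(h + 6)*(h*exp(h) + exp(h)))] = 3*(-h^4 - 6*h^3 + 13*h^2 + 36*h - 12)*exp(-h)/(h^5 + 15*h^4 + 75*h^3 + 145*h^2 + 120*h + 36)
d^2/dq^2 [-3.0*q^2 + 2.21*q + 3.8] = -6.00000000000000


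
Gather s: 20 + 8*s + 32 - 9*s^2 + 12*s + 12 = -9*s^2 + 20*s + 64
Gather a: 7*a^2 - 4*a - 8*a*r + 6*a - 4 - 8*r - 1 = 7*a^2 + a*(2 - 8*r) - 8*r - 5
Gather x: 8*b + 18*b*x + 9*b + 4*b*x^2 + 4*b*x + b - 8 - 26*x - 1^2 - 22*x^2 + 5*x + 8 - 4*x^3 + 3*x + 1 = 18*b - 4*x^3 + x^2*(4*b - 22) + x*(22*b - 18)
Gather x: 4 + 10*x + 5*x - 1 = 15*x + 3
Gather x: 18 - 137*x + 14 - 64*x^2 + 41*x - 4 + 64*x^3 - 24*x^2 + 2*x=64*x^3 - 88*x^2 - 94*x + 28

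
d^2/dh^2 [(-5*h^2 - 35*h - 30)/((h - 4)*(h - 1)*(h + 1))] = 10*(-h^3 - 18*h^2 + 102*h - 146)/(h^6 - 15*h^5 + 87*h^4 - 245*h^3 + 348*h^2 - 240*h + 64)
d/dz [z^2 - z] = 2*z - 1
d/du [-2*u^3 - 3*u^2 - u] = -6*u^2 - 6*u - 1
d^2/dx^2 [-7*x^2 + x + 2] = -14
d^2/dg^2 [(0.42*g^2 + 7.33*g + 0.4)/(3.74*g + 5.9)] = (3.5527136788005e-15*g^2 + 5.6843418860808e-14*g - 283.05708)/(52.313624*g^3 + 247.58052*g^2 + 390.5682*g + 205.379)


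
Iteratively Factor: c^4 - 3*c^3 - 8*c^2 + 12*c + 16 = (c - 2)*(c^3 - c^2 - 10*c - 8) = (c - 2)*(c + 1)*(c^2 - 2*c - 8) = (c - 4)*(c - 2)*(c + 1)*(c + 2)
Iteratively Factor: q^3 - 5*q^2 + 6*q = (q - 3)*(q^2 - 2*q) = (q - 3)*(q - 2)*(q)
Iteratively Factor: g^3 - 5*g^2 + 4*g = (g - 4)*(g^2 - g) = g*(g - 4)*(g - 1)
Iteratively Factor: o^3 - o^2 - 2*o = (o + 1)*(o^2 - 2*o) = o*(o + 1)*(o - 2)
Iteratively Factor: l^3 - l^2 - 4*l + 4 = (l - 2)*(l^2 + l - 2) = (l - 2)*(l + 2)*(l - 1)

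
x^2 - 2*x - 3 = (x - 3)*(x + 1)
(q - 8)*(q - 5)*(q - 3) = q^3 - 16*q^2 + 79*q - 120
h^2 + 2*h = h*(h + 2)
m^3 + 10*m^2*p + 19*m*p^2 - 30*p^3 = (m - p)*(m + 5*p)*(m + 6*p)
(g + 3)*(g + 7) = g^2 + 10*g + 21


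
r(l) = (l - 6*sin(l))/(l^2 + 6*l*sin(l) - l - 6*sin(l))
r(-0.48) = 0.48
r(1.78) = -0.69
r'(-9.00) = 0.07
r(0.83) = 4.03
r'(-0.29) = 0.45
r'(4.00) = 27.16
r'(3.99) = 30.83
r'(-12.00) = -0.14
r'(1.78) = 1.23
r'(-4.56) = -0.09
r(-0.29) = 0.55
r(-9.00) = -0.06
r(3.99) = -5.55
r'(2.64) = 0.69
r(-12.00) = -0.13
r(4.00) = -5.26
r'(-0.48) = 0.35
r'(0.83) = 23.22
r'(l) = (1 - 6*cos(l))/(l^2 + 6*l*sin(l) - l - 6*sin(l)) + (l - 6*sin(l))*(-6*l*cos(l) - 2*l - 6*sin(l) + 6*cos(l) + 1)/(l^2 + 6*l*sin(l) - l - 6*sin(l))^2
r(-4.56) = 1.38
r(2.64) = -0.03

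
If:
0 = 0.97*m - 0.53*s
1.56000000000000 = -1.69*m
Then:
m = -0.92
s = -1.69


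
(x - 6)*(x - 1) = x^2 - 7*x + 6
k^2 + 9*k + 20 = (k + 4)*(k + 5)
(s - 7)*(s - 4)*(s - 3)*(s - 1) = s^4 - 15*s^3 + 75*s^2 - 145*s + 84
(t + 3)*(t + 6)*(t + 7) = t^3 + 16*t^2 + 81*t + 126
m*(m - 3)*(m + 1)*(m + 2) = m^4 - 7*m^2 - 6*m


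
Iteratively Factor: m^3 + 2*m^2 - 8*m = (m + 4)*(m^2 - 2*m) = m*(m + 4)*(m - 2)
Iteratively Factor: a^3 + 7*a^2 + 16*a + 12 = (a + 3)*(a^2 + 4*a + 4) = (a + 2)*(a + 3)*(a + 2)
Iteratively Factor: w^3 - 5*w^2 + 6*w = (w - 3)*(w^2 - 2*w) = w*(w - 3)*(w - 2)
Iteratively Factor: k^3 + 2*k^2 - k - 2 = (k - 1)*(k^2 + 3*k + 2) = (k - 1)*(k + 2)*(k + 1)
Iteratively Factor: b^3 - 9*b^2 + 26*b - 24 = (b - 4)*(b^2 - 5*b + 6) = (b - 4)*(b - 2)*(b - 3)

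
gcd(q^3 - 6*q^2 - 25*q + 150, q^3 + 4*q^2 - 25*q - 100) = q^2 - 25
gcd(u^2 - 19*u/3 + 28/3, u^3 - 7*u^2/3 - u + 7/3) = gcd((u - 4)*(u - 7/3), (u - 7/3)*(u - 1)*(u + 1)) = u - 7/3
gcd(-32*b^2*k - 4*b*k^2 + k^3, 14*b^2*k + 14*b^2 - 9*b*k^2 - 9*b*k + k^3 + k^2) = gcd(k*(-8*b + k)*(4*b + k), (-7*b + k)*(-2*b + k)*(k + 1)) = 1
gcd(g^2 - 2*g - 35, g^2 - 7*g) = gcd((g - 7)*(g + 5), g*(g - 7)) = g - 7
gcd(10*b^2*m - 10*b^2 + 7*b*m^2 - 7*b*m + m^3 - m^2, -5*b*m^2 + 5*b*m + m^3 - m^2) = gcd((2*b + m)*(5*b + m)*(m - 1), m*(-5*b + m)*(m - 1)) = m - 1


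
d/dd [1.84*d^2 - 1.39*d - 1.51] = 3.68*d - 1.39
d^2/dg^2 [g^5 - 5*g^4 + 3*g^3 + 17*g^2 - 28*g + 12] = 20*g^3 - 60*g^2 + 18*g + 34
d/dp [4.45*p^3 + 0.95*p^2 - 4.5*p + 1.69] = 13.35*p^2 + 1.9*p - 4.5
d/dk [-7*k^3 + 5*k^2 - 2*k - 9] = -21*k^2 + 10*k - 2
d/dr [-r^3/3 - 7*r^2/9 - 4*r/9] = -r^2 - 14*r/9 - 4/9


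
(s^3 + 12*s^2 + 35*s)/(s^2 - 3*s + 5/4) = 4*s*(s^2 + 12*s + 35)/(4*s^2 - 12*s + 5)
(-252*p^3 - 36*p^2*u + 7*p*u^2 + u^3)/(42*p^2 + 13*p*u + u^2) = -6*p + u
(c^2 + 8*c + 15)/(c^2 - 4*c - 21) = (c + 5)/(c - 7)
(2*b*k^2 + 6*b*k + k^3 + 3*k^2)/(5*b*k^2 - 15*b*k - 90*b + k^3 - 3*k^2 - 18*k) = k*(2*b + k)/(5*b*k - 30*b + k^2 - 6*k)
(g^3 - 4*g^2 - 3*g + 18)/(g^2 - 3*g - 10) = (g^2 - 6*g + 9)/(g - 5)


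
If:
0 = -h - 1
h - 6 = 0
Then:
No Solution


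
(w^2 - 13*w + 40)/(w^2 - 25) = (w - 8)/(w + 5)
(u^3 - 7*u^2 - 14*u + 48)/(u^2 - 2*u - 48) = (u^2 + u - 6)/(u + 6)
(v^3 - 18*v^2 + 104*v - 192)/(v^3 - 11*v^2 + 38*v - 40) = (v^2 - 14*v + 48)/(v^2 - 7*v + 10)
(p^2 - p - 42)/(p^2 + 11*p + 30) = (p - 7)/(p + 5)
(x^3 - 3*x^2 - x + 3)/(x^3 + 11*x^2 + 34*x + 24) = (x^2 - 4*x + 3)/(x^2 + 10*x + 24)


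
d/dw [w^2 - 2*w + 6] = 2*w - 2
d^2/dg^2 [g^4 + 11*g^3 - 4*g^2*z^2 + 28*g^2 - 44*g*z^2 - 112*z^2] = 12*g^2 + 66*g - 8*z^2 + 56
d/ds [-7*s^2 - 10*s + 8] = -14*s - 10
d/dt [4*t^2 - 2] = 8*t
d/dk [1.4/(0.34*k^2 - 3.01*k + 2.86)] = (4.214 - 0.952*k)/(0.34*k^2 - 3.01*k + 2.86)^2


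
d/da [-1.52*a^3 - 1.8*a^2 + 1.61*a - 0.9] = -4.56*a^2 - 3.6*a + 1.61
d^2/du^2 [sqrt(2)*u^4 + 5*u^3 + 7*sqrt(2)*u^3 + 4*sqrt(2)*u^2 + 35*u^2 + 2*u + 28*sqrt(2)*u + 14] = 12*sqrt(2)*u^2 + 30*u + 42*sqrt(2)*u + 8*sqrt(2) + 70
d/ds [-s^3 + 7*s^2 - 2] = s*(14 - 3*s)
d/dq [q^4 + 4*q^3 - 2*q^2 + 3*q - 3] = 4*q^3 + 12*q^2 - 4*q + 3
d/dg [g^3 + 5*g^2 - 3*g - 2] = 3*g^2 + 10*g - 3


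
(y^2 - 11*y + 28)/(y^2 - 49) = (y - 4)/(y + 7)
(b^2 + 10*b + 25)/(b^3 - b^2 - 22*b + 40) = (b + 5)/(b^2 - 6*b + 8)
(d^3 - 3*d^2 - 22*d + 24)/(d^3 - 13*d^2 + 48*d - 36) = (d + 4)/(d - 6)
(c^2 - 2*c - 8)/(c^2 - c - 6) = (c - 4)/(c - 3)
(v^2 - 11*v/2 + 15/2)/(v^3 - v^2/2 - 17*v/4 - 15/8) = 4*(v - 3)/(4*v^2 + 8*v + 3)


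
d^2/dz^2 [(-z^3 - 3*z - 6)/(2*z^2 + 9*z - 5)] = 2*(-103*z^3 + 63*z^2 - 489*z - 681)/(8*z^6 + 108*z^5 + 426*z^4 + 189*z^3 - 1065*z^2 + 675*z - 125)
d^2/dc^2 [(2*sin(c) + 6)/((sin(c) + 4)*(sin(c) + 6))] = 2*(-sin(c)^5 - 2*sin(c)^4 + 56*sin(c)^3 + 246*sin(c)^2 + 180*sin(c) - 24)/((sin(c) + 4)^3*(sin(c) + 6)^3)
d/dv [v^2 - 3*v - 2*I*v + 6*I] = 2*v - 3 - 2*I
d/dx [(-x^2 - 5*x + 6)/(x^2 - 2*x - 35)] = (7*x^2 + 58*x + 187)/(x^4 - 4*x^3 - 66*x^2 + 140*x + 1225)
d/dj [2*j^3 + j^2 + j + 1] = 6*j^2 + 2*j + 1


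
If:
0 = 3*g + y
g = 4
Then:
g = 4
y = -12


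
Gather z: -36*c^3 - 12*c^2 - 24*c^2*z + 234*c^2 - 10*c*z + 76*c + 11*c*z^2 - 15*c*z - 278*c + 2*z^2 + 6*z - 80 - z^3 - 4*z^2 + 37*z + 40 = -36*c^3 + 222*c^2 - 202*c - z^3 + z^2*(11*c - 2) + z*(-24*c^2 - 25*c + 43) - 40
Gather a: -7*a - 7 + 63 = 56 - 7*a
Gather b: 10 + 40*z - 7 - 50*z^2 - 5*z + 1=-50*z^2 + 35*z + 4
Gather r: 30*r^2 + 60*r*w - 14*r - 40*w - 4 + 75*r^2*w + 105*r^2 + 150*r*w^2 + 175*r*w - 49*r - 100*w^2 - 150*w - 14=r^2*(75*w + 135) + r*(150*w^2 + 235*w - 63) - 100*w^2 - 190*w - 18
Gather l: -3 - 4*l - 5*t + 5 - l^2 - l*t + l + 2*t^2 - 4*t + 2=-l^2 + l*(-t - 3) + 2*t^2 - 9*t + 4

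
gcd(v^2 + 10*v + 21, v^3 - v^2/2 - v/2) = 1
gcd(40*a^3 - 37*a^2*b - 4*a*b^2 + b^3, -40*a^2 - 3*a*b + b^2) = 40*a^2 + 3*a*b - b^2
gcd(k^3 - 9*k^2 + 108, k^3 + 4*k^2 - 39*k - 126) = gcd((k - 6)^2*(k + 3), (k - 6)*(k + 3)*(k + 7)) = k^2 - 3*k - 18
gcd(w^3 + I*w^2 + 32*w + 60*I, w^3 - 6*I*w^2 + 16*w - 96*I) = w - 6*I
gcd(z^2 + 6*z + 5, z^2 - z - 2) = z + 1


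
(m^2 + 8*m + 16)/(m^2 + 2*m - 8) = (m + 4)/(m - 2)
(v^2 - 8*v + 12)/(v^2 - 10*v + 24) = (v - 2)/(v - 4)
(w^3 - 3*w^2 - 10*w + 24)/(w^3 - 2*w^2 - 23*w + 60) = (w^2 + w - 6)/(w^2 + 2*w - 15)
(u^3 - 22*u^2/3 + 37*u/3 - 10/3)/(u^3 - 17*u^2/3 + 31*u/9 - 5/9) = 3*(u - 2)/(3*u - 1)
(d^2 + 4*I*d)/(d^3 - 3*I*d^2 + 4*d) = (d + 4*I)/(d^2 - 3*I*d + 4)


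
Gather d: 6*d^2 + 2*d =6*d^2 + 2*d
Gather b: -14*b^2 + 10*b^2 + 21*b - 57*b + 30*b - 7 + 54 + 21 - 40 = -4*b^2 - 6*b + 28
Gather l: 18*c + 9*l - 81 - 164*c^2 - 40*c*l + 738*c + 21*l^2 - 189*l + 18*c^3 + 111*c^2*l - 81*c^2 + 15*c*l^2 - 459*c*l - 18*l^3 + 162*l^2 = 18*c^3 - 245*c^2 + 756*c - 18*l^3 + l^2*(15*c + 183) + l*(111*c^2 - 499*c - 180) - 81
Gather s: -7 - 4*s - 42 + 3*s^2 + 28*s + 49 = 3*s^2 + 24*s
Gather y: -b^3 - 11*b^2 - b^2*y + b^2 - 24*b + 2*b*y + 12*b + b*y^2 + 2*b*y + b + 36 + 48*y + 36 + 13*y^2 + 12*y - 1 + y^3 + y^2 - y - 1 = -b^3 - 10*b^2 - 11*b + y^3 + y^2*(b + 14) + y*(-b^2 + 4*b + 59) + 70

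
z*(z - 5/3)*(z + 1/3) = z^3 - 4*z^2/3 - 5*z/9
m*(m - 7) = m^2 - 7*m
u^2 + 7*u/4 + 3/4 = (u + 3/4)*(u + 1)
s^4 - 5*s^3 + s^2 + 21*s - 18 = (s - 3)^2*(s - 1)*(s + 2)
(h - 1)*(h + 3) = h^2 + 2*h - 3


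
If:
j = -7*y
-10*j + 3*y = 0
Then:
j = 0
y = 0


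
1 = 1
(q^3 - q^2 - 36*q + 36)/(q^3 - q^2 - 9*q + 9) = (q^2 - 36)/(q^2 - 9)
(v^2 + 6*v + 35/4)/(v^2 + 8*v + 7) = (v^2 + 6*v + 35/4)/(v^2 + 8*v + 7)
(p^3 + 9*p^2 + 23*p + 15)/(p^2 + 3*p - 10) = (p^2 + 4*p + 3)/(p - 2)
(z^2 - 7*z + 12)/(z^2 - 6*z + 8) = (z - 3)/(z - 2)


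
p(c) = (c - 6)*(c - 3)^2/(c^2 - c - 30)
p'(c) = (1 - 2*c)*(c - 6)*(c - 3)^2/(c^2 - c - 30)^2 + (c - 6)*(2*c - 6)/(c^2 - c - 30) + (c - 3)^2/(c^2 - c - 30) = (c^2 + 10*c - 39)/(c^2 + 10*c + 25)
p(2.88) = 0.00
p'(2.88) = -0.03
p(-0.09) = 1.94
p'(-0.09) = -1.65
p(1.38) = 0.41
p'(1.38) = -0.57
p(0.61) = 1.02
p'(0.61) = -1.03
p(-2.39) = 11.13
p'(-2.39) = -8.40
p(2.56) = 0.03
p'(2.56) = -0.12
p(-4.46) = 103.06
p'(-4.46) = -218.48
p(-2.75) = 14.69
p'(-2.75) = -11.64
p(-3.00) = 18.00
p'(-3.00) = -15.00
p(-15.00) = -32.40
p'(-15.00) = 0.36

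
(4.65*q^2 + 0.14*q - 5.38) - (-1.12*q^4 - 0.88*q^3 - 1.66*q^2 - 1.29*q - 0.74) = 1.12*q^4 + 0.88*q^3 + 6.31*q^2 + 1.43*q - 4.64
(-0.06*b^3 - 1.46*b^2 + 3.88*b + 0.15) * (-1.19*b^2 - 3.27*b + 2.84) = 0.0714*b^5 + 1.9336*b^4 - 0.0133999999999999*b^3 - 17.0125*b^2 + 10.5287*b + 0.426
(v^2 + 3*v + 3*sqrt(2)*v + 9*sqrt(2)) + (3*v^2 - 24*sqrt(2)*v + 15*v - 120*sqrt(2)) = 4*v^2 - 21*sqrt(2)*v + 18*v - 111*sqrt(2)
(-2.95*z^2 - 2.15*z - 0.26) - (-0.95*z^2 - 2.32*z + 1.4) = -2.0*z^2 + 0.17*z - 1.66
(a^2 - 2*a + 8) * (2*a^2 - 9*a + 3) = 2*a^4 - 13*a^3 + 37*a^2 - 78*a + 24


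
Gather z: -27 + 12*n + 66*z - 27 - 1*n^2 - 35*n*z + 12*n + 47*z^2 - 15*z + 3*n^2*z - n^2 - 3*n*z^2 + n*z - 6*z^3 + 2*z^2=-2*n^2 + 24*n - 6*z^3 + z^2*(49 - 3*n) + z*(3*n^2 - 34*n + 51) - 54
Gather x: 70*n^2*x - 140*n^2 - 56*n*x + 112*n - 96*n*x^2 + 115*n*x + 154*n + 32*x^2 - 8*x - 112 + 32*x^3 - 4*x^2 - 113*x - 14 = -140*n^2 + 266*n + 32*x^3 + x^2*(28 - 96*n) + x*(70*n^2 + 59*n - 121) - 126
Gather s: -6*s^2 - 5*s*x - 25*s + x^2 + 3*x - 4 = -6*s^2 + s*(-5*x - 25) + x^2 + 3*x - 4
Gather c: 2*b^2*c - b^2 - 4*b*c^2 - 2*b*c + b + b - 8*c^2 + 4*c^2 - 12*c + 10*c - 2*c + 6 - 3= -b^2 + 2*b + c^2*(-4*b - 4) + c*(2*b^2 - 2*b - 4) + 3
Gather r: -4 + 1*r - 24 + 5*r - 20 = 6*r - 48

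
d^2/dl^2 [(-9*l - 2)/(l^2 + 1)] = 2*(-4*l^2*(9*l + 2) + (27*l + 2)*(l^2 + 1))/(l^2 + 1)^3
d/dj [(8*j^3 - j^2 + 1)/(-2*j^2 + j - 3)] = (-16*j^4 + 16*j^3 - 73*j^2 + 10*j - 1)/(4*j^4 - 4*j^3 + 13*j^2 - 6*j + 9)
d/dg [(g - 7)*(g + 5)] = 2*g - 2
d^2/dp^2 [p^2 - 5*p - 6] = 2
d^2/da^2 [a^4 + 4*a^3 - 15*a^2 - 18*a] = 12*a^2 + 24*a - 30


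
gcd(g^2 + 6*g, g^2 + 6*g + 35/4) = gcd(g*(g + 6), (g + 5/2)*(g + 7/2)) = 1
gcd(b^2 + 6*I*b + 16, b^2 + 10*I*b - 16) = b + 8*I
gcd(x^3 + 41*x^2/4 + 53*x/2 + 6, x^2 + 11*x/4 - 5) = x + 4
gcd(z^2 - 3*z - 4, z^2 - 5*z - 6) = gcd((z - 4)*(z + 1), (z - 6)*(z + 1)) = z + 1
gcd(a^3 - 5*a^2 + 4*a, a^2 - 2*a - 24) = 1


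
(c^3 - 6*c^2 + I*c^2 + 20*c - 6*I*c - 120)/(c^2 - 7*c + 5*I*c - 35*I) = (c^2 + c*(-6 - 4*I) + 24*I)/(c - 7)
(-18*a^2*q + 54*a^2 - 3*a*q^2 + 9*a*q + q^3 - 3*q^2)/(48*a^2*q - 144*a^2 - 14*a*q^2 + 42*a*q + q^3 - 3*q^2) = (3*a + q)/(-8*a + q)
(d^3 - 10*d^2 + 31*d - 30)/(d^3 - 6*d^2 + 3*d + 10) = (d - 3)/(d + 1)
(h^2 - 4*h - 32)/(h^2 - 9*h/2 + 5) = 2*(h^2 - 4*h - 32)/(2*h^2 - 9*h + 10)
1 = 1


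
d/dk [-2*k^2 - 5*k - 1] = -4*k - 5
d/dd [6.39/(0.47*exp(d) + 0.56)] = -3.0033*exp(d)/(0.47*exp(d) + 0.56)^2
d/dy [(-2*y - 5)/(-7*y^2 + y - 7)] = (14*y^2 - 2*y - (2*y + 5)*(14*y - 1) + 14)/(7*y^2 - y + 7)^2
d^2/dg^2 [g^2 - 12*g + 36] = 2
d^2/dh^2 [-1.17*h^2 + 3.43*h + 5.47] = -2.34000000000000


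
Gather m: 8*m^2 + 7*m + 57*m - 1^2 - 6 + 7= 8*m^2 + 64*m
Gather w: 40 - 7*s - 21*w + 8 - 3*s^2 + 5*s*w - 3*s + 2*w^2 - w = -3*s^2 - 10*s + 2*w^2 + w*(5*s - 22) + 48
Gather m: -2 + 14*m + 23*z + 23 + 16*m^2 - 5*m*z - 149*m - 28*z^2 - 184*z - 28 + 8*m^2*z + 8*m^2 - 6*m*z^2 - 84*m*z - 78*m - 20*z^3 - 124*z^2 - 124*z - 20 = m^2*(8*z + 24) + m*(-6*z^2 - 89*z - 213) - 20*z^3 - 152*z^2 - 285*z - 27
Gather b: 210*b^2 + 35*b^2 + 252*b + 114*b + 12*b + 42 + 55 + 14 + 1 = 245*b^2 + 378*b + 112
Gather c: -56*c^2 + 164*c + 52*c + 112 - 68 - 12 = -56*c^2 + 216*c + 32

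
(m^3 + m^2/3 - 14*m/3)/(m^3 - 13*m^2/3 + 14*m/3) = (3*m + 7)/(3*m - 7)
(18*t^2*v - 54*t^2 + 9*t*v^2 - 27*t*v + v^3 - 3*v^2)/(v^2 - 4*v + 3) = (18*t^2 + 9*t*v + v^2)/(v - 1)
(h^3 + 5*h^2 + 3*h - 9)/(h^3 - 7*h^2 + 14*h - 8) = (h^2 + 6*h + 9)/(h^2 - 6*h + 8)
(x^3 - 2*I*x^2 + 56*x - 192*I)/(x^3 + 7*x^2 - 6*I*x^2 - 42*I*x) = (x^2 + 4*I*x + 32)/(x*(x + 7))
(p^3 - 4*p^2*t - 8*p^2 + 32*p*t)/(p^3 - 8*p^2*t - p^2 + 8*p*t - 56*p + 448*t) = p*(p - 4*t)/(p^2 - 8*p*t + 7*p - 56*t)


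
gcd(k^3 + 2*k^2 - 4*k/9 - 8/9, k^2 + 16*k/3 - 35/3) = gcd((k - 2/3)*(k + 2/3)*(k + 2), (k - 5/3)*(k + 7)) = 1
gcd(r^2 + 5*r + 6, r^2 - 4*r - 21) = r + 3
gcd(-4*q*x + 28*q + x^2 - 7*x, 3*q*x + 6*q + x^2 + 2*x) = 1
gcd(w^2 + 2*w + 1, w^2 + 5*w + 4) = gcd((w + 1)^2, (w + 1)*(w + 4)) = w + 1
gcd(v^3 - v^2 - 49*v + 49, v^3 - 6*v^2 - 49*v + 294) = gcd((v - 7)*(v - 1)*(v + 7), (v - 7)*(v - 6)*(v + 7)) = v^2 - 49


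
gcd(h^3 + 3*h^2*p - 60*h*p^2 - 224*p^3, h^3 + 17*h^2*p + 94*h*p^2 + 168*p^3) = h^2 + 11*h*p + 28*p^2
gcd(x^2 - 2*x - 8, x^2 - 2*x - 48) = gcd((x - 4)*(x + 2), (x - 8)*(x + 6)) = 1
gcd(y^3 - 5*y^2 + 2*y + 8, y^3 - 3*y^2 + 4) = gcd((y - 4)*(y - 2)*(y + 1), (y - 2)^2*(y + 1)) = y^2 - y - 2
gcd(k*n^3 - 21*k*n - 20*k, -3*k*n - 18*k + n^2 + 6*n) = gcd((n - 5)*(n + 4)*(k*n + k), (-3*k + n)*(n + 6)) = 1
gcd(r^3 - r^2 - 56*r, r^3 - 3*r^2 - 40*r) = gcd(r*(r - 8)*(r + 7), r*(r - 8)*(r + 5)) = r^2 - 8*r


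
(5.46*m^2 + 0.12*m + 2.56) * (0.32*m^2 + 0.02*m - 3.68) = 1.7472*m^4 + 0.1476*m^3 - 19.2712*m^2 - 0.3904*m - 9.4208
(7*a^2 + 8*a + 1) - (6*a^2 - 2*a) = a^2 + 10*a + 1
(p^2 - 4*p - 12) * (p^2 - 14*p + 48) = p^4 - 18*p^3 + 92*p^2 - 24*p - 576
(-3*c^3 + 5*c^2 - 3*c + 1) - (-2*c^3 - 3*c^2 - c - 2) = -c^3 + 8*c^2 - 2*c + 3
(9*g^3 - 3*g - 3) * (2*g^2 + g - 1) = 18*g^5 + 9*g^4 - 15*g^3 - 9*g^2 + 3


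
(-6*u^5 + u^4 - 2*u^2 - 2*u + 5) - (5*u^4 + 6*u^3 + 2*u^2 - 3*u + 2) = -6*u^5 - 4*u^4 - 6*u^3 - 4*u^2 + u + 3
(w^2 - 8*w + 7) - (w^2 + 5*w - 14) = 21 - 13*w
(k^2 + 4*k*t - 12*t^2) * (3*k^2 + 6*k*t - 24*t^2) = 3*k^4 + 18*k^3*t - 36*k^2*t^2 - 168*k*t^3 + 288*t^4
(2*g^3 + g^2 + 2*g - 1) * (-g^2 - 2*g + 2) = -2*g^5 - 5*g^4 - g^2 + 6*g - 2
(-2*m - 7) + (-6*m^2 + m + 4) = -6*m^2 - m - 3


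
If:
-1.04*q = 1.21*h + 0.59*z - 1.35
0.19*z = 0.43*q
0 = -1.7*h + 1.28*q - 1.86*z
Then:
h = -8.02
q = 4.65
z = 10.53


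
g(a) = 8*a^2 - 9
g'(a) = 16*a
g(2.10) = 26.28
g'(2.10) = 33.60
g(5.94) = 273.27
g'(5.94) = 95.04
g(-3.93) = 114.56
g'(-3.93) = -62.88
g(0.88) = -2.80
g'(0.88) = 14.08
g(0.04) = -8.99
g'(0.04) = 0.64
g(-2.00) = 23.00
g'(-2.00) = -32.00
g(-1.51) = 9.24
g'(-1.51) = -24.16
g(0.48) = -7.16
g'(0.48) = 7.68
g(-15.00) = 1791.00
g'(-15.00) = -240.00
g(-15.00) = 1791.00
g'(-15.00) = -240.00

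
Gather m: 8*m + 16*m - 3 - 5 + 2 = 24*m - 6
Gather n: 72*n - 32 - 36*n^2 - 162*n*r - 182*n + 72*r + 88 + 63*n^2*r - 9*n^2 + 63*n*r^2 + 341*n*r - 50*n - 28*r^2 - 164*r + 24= n^2*(63*r - 45) + n*(63*r^2 + 179*r - 160) - 28*r^2 - 92*r + 80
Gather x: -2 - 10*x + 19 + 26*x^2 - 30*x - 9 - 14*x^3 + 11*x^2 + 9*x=-14*x^3 + 37*x^2 - 31*x + 8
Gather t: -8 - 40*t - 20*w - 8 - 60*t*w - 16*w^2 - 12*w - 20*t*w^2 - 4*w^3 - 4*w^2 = t*(-20*w^2 - 60*w - 40) - 4*w^3 - 20*w^2 - 32*w - 16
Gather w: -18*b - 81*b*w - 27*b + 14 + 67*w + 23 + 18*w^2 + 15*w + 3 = -45*b + 18*w^2 + w*(82 - 81*b) + 40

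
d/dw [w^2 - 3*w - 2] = 2*w - 3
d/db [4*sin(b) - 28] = 4*cos(b)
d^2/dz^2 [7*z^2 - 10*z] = 14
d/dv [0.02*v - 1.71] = 0.0200000000000000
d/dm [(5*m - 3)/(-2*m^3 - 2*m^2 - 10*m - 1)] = (20*m^3 - 8*m^2 - 12*m - 35)/(4*m^6 + 8*m^5 + 44*m^4 + 44*m^3 + 104*m^2 + 20*m + 1)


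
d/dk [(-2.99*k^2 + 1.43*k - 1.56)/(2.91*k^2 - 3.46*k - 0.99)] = (6.1841*k^2 + 14.9994*k - 6.8133)/(8.4681*k^4 - 20.1372*k^3 + 6.2098*k^2 + 6.8508*k + 0.9801)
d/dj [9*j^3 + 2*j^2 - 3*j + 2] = 27*j^2 + 4*j - 3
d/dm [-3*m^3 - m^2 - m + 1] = -9*m^2 - 2*m - 1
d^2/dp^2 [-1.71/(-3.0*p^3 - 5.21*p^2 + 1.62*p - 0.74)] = (-(30.78*p + 17.8182)*(3.0*p^3 + 5.21*p^2 - 1.62*p + 0.74) + 1.71*(9.0*p^2 + 10.42*p - 1.62)*(18.0*p^2 + 20.84*p - 3.24))/(3.0*p^3 + 5.21*p^2 - 1.62*p + 0.74)^3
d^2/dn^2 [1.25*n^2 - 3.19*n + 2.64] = 2.50000000000000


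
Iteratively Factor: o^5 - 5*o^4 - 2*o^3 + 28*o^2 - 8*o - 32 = (o - 2)*(o^4 - 3*o^3 - 8*o^2 + 12*o + 16) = (o - 2)^2*(o^3 - o^2 - 10*o - 8) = (o - 4)*(o - 2)^2*(o^2 + 3*o + 2) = (o - 4)*(o - 2)^2*(o + 1)*(o + 2)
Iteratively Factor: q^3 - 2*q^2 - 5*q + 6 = (q - 3)*(q^2 + q - 2) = (q - 3)*(q + 2)*(q - 1)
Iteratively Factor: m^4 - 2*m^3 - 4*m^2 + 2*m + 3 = (m + 1)*(m^3 - 3*m^2 - m + 3) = (m + 1)^2*(m^2 - 4*m + 3) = (m - 3)*(m + 1)^2*(m - 1)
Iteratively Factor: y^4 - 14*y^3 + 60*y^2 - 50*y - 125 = (y - 5)*(y^3 - 9*y^2 + 15*y + 25) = (y - 5)*(y + 1)*(y^2 - 10*y + 25) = (y - 5)^2*(y + 1)*(y - 5)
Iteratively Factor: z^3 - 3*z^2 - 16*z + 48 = (z - 3)*(z^2 - 16) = (z - 4)*(z - 3)*(z + 4)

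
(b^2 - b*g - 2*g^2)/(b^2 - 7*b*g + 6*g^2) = (b^2 - b*g - 2*g^2)/(b^2 - 7*b*g + 6*g^2)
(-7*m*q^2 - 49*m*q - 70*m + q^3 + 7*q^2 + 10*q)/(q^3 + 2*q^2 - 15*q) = (-7*m*q - 14*m + q^2 + 2*q)/(q*(q - 3))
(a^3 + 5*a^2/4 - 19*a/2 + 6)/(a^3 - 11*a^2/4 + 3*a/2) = (a + 4)/a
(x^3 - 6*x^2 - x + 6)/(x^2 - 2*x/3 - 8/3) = 3*(-x^3 + 6*x^2 + x - 6)/(-3*x^2 + 2*x + 8)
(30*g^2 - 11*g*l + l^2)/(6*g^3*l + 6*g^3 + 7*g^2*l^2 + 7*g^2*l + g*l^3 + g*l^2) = (30*g^2 - 11*g*l + l^2)/(g*(6*g^2*l + 6*g^2 + 7*g*l^2 + 7*g*l + l^3 + l^2))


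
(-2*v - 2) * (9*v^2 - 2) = -18*v^3 - 18*v^2 + 4*v + 4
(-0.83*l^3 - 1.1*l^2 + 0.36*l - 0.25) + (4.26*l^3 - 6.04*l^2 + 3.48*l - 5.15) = 3.43*l^3 - 7.14*l^2 + 3.84*l - 5.4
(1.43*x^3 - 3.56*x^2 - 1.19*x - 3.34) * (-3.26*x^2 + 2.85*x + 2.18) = -4.6618*x^5 + 15.6811*x^4 - 3.1492*x^3 - 0.263900000000001*x^2 - 12.1132*x - 7.2812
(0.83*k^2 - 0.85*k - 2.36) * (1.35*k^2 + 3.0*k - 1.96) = 1.1205*k^4 + 1.3425*k^3 - 7.3628*k^2 - 5.414*k + 4.6256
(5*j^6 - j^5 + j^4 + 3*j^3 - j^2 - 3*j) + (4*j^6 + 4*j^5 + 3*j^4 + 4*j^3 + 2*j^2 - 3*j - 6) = 9*j^6 + 3*j^5 + 4*j^4 + 7*j^3 + j^2 - 6*j - 6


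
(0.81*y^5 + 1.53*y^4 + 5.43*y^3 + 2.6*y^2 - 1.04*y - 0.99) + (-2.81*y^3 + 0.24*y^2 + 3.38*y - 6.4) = 0.81*y^5 + 1.53*y^4 + 2.62*y^3 + 2.84*y^2 + 2.34*y - 7.39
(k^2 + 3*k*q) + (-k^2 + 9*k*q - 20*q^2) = 12*k*q - 20*q^2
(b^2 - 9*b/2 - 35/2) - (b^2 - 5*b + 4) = b/2 - 43/2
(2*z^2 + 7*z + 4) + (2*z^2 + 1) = 4*z^2 + 7*z + 5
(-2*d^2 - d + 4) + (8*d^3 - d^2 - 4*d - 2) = 8*d^3 - 3*d^2 - 5*d + 2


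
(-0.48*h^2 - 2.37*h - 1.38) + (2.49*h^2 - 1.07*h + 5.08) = 2.01*h^2 - 3.44*h + 3.7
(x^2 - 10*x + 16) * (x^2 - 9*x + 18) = x^4 - 19*x^3 + 124*x^2 - 324*x + 288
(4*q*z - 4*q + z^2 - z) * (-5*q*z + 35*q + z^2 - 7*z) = -20*q^2*z^2 + 160*q^2*z - 140*q^2 - q*z^3 + 8*q*z^2 - 7*q*z + z^4 - 8*z^3 + 7*z^2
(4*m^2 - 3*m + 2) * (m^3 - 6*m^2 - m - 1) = 4*m^5 - 27*m^4 + 16*m^3 - 13*m^2 + m - 2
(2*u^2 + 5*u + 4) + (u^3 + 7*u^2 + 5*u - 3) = u^3 + 9*u^2 + 10*u + 1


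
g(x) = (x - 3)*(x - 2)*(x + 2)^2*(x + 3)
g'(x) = (x - 3)*(x - 2)*(x + 2)^2 + (x - 3)*(x - 2)*(x + 3)*(2*x + 4) + (x - 3)*(x + 2)^2*(x + 3) + (x - 2)*(x + 2)^2*(x + 3) = 5*x^4 + 8*x^3 - 39*x^2 - 52*x + 36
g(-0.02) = 71.27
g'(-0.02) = 37.02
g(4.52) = 1224.50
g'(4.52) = 1829.94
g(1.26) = 58.29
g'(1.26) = -62.83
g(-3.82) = -107.81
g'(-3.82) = 284.28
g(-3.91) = -135.57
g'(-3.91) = 333.50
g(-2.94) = 1.56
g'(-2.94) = 22.04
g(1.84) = 13.25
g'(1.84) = -84.57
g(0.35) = 80.89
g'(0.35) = 13.44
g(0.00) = 72.00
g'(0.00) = 36.00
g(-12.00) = -189000.00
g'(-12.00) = 84900.00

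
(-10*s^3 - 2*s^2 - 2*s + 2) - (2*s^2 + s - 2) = -10*s^3 - 4*s^2 - 3*s + 4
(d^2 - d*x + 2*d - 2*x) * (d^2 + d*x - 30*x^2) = d^4 + 2*d^3 - 31*d^2*x^2 + 30*d*x^3 - 62*d*x^2 + 60*x^3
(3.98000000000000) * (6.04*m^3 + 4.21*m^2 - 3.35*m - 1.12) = 24.0392*m^3 + 16.7558*m^2 - 13.333*m - 4.4576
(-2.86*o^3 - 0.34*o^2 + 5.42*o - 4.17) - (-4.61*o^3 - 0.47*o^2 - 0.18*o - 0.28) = 1.75*o^3 + 0.13*o^2 + 5.6*o - 3.89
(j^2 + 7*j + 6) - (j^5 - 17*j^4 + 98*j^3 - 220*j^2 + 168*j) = -j^5 + 17*j^4 - 98*j^3 + 221*j^2 - 161*j + 6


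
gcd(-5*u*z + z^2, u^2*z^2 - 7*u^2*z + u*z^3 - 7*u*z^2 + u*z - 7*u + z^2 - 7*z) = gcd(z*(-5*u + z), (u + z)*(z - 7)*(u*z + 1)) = 1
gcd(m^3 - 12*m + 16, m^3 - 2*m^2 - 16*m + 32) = m^2 + 2*m - 8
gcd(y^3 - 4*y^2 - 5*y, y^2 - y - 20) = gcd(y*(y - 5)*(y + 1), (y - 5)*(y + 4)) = y - 5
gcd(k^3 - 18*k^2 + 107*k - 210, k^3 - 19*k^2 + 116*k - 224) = k - 7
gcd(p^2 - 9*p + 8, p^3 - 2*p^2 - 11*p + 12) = p - 1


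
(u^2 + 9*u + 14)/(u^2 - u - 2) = (u^2 + 9*u + 14)/(u^2 - u - 2)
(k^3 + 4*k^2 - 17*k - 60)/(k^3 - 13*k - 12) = (k + 5)/(k + 1)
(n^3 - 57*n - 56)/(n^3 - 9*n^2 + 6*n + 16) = (n + 7)/(n - 2)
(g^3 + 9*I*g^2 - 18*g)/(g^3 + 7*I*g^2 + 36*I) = g/(g - 2*I)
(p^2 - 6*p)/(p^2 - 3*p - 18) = p/(p + 3)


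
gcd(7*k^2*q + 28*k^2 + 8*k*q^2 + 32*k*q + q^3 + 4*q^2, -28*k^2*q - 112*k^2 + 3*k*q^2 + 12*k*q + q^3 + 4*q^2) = 7*k*q + 28*k + q^2 + 4*q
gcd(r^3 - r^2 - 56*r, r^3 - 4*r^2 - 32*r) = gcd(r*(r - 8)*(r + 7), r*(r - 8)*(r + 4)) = r^2 - 8*r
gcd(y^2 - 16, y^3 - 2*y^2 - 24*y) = y + 4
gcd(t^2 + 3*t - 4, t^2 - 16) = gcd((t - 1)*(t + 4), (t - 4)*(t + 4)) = t + 4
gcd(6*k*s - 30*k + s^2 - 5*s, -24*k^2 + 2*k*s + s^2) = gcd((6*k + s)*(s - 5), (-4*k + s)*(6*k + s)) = 6*k + s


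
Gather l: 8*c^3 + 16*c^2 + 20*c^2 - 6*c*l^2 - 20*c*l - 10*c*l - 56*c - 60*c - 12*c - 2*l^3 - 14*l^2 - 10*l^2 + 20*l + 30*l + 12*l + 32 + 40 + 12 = 8*c^3 + 36*c^2 - 128*c - 2*l^3 + l^2*(-6*c - 24) + l*(62 - 30*c) + 84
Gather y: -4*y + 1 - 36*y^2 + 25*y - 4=-36*y^2 + 21*y - 3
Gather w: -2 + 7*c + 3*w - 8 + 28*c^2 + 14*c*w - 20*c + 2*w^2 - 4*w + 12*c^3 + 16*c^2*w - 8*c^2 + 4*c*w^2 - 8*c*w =12*c^3 + 20*c^2 - 13*c + w^2*(4*c + 2) + w*(16*c^2 + 6*c - 1) - 10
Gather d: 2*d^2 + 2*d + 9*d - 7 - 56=2*d^2 + 11*d - 63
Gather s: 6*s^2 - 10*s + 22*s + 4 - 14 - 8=6*s^2 + 12*s - 18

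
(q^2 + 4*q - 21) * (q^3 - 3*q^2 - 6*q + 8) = q^5 + q^4 - 39*q^3 + 47*q^2 + 158*q - 168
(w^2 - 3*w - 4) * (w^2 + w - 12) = w^4 - 2*w^3 - 19*w^2 + 32*w + 48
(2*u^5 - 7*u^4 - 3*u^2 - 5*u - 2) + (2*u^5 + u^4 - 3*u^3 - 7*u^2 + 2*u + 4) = 4*u^5 - 6*u^4 - 3*u^3 - 10*u^2 - 3*u + 2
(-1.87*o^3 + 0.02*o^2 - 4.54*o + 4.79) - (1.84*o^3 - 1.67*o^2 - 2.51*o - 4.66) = -3.71*o^3 + 1.69*o^2 - 2.03*o + 9.45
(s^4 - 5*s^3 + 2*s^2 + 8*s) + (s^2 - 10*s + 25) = s^4 - 5*s^3 + 3*s^2 - 2*s + 25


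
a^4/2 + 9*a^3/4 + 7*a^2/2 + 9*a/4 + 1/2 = (a/2 + 1/4)*(a + 1)^2*(a + 2)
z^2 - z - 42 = (z - 7)*(z + 6)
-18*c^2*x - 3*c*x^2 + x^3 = x*(-6*c + x)*(3*c + x)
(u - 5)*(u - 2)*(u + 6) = u^3 - u^2 - 32*u + 60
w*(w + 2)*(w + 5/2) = w^3 + 9*w^2/2 + 5*w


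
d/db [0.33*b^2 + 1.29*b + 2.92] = 0.66*b + 1.29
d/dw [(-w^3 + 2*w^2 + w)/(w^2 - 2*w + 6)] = (-w^4 + 4*w^3 - 23*w^2 + 24*w + 6)/(w^4 - 4*w^3 + 16*w^2 - 24*w + 36)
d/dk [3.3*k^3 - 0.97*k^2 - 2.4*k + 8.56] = 9.9*k^2 - 1.94*k - 2.4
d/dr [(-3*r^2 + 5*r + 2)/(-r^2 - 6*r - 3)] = (23*r^2 + 22*r - 3)/(r^4 + 12*r^3 + 42*r^2 + 36*r + 9)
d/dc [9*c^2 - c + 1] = 18*c - 1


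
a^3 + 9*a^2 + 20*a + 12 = (a + 1)*(a + 2)*(a + 6)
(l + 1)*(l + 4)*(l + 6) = l^3 + 11*l^2 + 34*l + 24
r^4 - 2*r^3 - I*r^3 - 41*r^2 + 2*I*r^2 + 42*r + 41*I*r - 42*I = (r - 7)*(r - 1)*(r + 6)*(r - I)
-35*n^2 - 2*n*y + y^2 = (-7*n + y)*(5*n + y)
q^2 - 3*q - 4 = (q - 4)*(q + 1)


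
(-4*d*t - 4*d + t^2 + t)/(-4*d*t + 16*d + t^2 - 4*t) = (t + 1)/(t - 4)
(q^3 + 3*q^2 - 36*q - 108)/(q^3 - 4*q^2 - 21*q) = (q^2 - 36)/(q*(q - 7))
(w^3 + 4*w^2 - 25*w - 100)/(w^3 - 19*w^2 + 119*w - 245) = (w^2 + 9*w + 20)/(w^2 - 14*w + 49)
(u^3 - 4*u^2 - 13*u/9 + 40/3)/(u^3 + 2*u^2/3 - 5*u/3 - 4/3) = (9*u^3 - 36*u^2 - 13*u + 120)/(3*(3*u^3 + 2*u^2 - 5*u - 4))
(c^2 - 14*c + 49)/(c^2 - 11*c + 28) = (c - 7)/(c - 4)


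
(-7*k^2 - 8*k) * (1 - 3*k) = 21*k^3 + 17*k^2 - 8*k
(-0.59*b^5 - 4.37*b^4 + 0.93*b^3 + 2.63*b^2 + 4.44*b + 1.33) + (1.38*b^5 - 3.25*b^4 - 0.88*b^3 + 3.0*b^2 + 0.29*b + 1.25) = 0.79*b^5 - 7.62*b^4 + 0.05*b^3 + 5.63*b^2 + 4.73*b + 2.58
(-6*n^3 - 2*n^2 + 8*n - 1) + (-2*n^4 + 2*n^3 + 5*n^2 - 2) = -2*n^4 - 4*n^3 + 3*n^2 + 8*n - 3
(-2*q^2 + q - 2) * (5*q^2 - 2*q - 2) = -10*q^4 + 9*q^3 - 8*q^2 + 2*q + 4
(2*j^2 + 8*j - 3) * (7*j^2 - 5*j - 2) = 14*j^4 + 46*j^3 - 65*j^2 - j + 6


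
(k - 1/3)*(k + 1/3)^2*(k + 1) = k^4 + 4*k^3/3 + 2*k^2/9 - 4*k/27 - 1/27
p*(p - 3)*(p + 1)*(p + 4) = p^4 + 2*p^3 - 11*p^2 - 12*p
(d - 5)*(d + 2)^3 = d^4 + d^3 - 18*d^2 - 52*d - 40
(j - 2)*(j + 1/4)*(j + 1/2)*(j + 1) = j^4 - j^3/4 - 21*j^2/8 - 13*j/8 - 1/4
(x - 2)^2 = x^2 - 4*x + 4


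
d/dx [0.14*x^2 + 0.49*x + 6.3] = 0.28*x + 0.49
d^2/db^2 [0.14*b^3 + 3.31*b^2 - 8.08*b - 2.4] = 0.84*b + 6.62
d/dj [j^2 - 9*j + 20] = 2*j - 9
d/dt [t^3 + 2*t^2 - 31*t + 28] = 3*t^2 + 4*t - 31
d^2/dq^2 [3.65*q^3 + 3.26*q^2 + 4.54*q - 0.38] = 21.9*q + 6.52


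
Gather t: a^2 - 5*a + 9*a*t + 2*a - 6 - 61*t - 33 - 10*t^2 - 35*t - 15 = a^2 - 3*a - 10*t^2 + t*(9*a - 96) - 54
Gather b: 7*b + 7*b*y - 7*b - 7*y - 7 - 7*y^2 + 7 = 7*b*y - 7*y^2 - 7*y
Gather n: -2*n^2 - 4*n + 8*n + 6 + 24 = -2*n^2 + 4*n + 30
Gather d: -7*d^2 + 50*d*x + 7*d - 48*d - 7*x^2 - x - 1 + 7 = -7*d^2 + d*(50*x - 41) - 7*x^2 - x + 6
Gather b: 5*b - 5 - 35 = 5*b - 40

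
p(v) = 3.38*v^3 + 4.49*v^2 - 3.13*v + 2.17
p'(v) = 10.14*v^2 + 8.98*v - 3.13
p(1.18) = 10.28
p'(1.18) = 21.59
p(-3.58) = -84.16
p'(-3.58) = 94.68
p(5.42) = 655.27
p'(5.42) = 343.42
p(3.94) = 266.27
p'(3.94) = 189.66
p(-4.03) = -133.52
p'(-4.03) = 125.36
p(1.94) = 37.68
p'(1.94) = 52.45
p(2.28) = 58.44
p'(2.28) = 70.06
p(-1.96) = 0.10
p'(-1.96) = 18.22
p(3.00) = 124.45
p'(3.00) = 115.07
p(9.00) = 2801.71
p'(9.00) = 899.03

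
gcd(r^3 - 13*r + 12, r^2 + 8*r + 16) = r + 4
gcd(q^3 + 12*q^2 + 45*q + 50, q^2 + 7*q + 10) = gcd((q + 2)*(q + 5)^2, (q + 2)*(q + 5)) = q^2 + 7*q + 10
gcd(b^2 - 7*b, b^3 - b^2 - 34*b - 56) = b - 7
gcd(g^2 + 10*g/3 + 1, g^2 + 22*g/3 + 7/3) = g + 1/3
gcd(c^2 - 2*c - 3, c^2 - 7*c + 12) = c - 3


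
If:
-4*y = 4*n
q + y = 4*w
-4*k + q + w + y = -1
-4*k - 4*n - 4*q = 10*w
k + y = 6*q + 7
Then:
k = 27/14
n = -373/70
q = 3/70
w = 47/35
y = 373/70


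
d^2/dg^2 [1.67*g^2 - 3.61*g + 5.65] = 3.34000000000000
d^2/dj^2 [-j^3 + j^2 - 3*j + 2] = 2 - 6*j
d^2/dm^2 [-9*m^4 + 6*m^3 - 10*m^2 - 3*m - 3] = -108*m^2 + 36*m - 20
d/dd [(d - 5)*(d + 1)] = 2*d - 4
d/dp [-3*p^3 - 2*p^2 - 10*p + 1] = -9*p^2 - 4*p - 10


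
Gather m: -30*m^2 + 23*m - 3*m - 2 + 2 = -30*m^2 + 20*m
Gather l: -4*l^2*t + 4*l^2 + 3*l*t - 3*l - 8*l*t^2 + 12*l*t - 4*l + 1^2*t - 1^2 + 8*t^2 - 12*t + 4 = l^2*(4 - 4*t) + l*(-8*t^2 + 15*t - 7) + 8*t^2 - 11*t + 3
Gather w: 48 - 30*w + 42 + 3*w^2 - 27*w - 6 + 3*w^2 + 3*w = 6*w^2 - 54*w + 84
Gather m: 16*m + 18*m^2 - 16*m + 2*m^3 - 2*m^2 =2*m^3 + 16*m^2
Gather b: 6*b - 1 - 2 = 6*b - 3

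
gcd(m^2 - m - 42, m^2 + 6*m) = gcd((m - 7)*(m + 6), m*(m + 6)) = m + 6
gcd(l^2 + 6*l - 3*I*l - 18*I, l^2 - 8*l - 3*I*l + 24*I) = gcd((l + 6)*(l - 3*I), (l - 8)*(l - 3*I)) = l - 3*I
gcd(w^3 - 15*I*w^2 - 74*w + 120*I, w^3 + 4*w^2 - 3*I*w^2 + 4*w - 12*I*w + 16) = w - 4*I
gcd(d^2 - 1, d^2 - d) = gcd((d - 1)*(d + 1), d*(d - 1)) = d - 1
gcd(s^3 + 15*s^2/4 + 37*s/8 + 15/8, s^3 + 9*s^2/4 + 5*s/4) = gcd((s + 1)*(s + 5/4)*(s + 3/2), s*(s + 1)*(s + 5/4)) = s^2 + 9*s/4 + 5/4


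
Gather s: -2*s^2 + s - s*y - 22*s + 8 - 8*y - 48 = -2*s^2 + s*(-y - 21) - 8*y - 40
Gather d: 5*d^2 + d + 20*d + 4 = 5*d^2 + 21*d + 4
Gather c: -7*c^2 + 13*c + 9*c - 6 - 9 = -7*c^2 + 22*c - 15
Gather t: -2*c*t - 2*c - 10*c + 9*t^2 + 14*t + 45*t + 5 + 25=-12*c + 9*t^2 + t*(59 - 2*c) + 30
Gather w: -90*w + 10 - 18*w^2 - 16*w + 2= -18*w^2 - 106*w + 12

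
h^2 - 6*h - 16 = (h - 8)*(h + 2)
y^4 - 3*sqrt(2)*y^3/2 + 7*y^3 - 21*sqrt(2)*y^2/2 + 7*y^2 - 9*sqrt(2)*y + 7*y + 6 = (y + 1)*(y + 6)*(y - sqrt(2))*(y - sqrt(2)/2)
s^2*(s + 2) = s^3 + 2*s^2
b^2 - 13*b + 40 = (b - 8)*(b - 5)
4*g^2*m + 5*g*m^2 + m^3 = m*(g + m)*(4*g + m)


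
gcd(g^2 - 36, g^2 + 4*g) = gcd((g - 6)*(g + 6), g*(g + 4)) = 1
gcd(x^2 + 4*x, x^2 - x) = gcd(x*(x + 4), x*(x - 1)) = x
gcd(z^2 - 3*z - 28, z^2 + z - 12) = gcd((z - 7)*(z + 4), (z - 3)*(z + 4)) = z + 4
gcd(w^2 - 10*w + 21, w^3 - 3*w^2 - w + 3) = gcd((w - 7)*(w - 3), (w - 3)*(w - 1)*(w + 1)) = w - 3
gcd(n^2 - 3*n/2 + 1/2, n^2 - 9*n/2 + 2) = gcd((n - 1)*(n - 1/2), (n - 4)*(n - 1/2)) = n - 1/2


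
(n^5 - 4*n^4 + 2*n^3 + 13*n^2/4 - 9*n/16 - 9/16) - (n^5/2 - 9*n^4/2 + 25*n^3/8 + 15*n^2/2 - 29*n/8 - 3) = n^5/2 + n^4/2 - 9*n^3/8 - 17*n^2/4 + 49*n/16 + 39/16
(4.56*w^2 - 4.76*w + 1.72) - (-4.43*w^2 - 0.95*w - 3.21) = 8.99*w^2 - 3.81*w + 4.93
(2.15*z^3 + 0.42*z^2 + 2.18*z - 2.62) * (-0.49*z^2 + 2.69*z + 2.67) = -1.0535*z^5 + 5.5777*z^4 + 5.8021*z^3 + 8.2694*z^2 - 1.2272*z - 6.9954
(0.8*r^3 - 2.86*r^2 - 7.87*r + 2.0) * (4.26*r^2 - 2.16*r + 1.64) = 3.408*r^5 - 13.9116*r^4 - 26.0366*r^3 + 20.8288*r^2 - 17.2268*r + 3.28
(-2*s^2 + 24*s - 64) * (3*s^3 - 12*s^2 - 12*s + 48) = -6*s^5 + 96*s^4 - 456*s^3 + 384*s^2 + 1920*s - 3072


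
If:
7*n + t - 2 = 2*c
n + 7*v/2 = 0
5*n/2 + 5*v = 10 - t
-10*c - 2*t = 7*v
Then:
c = -354/119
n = -40/17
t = 1490/119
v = 80/119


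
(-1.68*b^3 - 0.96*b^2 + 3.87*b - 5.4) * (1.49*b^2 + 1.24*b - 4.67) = -2.5032*b^5 - 3.5136*b^4 + 12.4215*b^3 + 1.236*b^2 - 24.7689*b + 25.218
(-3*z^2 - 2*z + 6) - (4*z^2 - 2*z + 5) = 1 - 7*z^2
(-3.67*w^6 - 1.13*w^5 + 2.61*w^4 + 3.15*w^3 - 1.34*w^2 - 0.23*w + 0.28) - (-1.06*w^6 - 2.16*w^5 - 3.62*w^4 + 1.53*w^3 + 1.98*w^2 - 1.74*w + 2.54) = -2.61*w^6 + 1.03*w^5 + 6.23*w^4 + 1.62*w^3 - 3.32*w^2 + 1.51*w - 2.26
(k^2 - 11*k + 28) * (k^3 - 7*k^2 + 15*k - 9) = k^5 - 18*k^4 + 120*k^3 - 370*k^2 + 519*k - 252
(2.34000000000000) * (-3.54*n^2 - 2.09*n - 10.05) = -8.2836*n^2 - 4.8906*n - 23.517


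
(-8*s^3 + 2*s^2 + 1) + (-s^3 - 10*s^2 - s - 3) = -9*s^3 - 8*s^2 - s - 2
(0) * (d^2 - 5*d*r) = 0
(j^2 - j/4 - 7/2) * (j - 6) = j^3 - 25*j^2/4 - 2*j + 21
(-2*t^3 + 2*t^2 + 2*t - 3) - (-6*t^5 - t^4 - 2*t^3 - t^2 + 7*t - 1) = 6*t^5 + t^4 + 3*t^2 - 5*t - 2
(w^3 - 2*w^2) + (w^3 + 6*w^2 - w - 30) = 2*w^3 + 4*w^2 - w - 30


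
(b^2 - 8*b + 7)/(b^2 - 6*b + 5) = (b - 7)/(b - 5)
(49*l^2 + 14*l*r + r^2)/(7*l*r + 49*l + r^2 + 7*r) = (7*l + r)/(r + 7)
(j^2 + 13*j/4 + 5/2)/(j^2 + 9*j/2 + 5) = (4*j + 5)/(2*(2*j + 5))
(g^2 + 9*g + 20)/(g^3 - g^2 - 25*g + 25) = (g + 4)/(g^2 - 6*g + 5)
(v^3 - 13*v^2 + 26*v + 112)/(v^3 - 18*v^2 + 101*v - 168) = (v + 2)/(v - 3)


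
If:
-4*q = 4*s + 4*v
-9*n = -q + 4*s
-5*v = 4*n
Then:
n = -5*v/4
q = -61*v/20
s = 41*v/20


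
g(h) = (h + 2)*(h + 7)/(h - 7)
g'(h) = (h + 2)/(h - 7) + (h + 7)/(h - 7) - (h + 2)*(h + 7)/(h - 7)^2 = (h^2 - 14*h - 77)/(h^2 - 14*h + 49)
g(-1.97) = -0.02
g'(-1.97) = -0.57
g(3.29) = -14.67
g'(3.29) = -8.15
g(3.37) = -15.34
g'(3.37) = -8.56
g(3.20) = -13.96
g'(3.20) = -7.73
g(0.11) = -2.18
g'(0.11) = -1.65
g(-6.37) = 0.21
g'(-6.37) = 0.30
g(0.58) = -3.05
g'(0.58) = -2.06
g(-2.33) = 0.17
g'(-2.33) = -0.45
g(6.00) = -104.00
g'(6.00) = -125.00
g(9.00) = 88.00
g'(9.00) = -30.50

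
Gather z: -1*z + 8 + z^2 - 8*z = z^2 - 9*z + 8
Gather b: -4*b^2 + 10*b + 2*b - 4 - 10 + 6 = -4*b^2 + 12*b - 8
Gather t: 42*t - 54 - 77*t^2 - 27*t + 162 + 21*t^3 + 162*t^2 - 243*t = 21*t^3 + 85*t^2 - 228*t + 108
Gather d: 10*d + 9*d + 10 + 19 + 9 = 19*d + 38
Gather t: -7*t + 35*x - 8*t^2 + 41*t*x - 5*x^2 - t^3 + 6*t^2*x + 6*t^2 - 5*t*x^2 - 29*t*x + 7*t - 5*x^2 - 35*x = -t^3 + t^2*(6*x - 2) + t*(-5*x^2 + 12*x) - 10*x^2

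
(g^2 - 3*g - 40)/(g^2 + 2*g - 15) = (g - 8)/(g - 3)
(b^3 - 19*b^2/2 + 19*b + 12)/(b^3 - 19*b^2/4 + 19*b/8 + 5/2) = 4*(b - 6)/(4*b - 5)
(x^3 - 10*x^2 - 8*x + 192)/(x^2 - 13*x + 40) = (x^2 - 2*x - 24)/(x - 5)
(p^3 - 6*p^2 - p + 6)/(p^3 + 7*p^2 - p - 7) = (p - 6)/(p + 7)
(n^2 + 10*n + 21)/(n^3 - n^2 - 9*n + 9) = (n + 7)/(n^2 - 4*n + 3)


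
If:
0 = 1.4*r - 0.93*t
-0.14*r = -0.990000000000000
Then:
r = 7.07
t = 10.65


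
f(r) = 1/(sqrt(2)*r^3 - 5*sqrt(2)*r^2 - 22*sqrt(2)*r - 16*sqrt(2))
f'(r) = (-3*sqrt(2)*r^2 + 10*sqrt(2)*r + 22*sqrt(2))/(sqrt(2)*r^3 - 5*sqrt(2)*r^2 - 22*sqrt(2)*r - 16*sqrt(2))^2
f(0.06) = -0.04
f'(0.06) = 0.05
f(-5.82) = 0.00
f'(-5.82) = 0.00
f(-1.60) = 0.31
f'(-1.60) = -0.22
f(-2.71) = -0.05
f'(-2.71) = -0.11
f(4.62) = -0.00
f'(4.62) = 0.00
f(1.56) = -0.01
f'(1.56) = 0.01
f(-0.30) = -0.07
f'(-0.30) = 0.14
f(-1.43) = 0.31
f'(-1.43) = 0.21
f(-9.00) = 0.00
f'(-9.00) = 0.00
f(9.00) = 0.01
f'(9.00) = -0.00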